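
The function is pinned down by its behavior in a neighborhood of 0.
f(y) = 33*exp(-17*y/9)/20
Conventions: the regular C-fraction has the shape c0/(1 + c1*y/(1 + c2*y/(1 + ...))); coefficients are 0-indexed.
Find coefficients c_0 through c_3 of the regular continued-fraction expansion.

Taylor coefficients (expand at 0): a_0 = 33/20, a_1 = -187/60, a_2 = 3179/1080, a_3 = -54043/29160.
c0 = a_0 = 33/20. Peel one level at a time: if S = 1 + c*y/S' with S'(0) = 1, then c is the y-coefficient of S and S' = c*y/(S - 1).
S_1 = c0/f = 1 + (17/9)*y + (289/162)*y^2 + ...; c1 = 17/9.
S_2 = c1*y/(S_1 - 1) = 1 + (-17/18)*y + (289/972)*y^2 + ...; c2 = -17/18.
S_3 = c2*y/(S_2 - 1) = 1 + (17/54)*y + ...; c3 = 17/54.

The regular C-fraction coefficients are [33/20, 17/9, -17/18, 17/54].


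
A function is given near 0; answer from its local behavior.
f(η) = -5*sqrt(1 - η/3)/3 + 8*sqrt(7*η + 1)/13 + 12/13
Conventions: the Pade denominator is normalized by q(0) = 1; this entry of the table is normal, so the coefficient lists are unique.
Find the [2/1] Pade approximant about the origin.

The Pade approximant has numerator coefficients [-5/39, 2436833/1230723, 142361041/29537352]; denominator coefficients [1, 222329/63114].

Taylor coefficients needed (expand at 0): a_0 = -5/39, a_1 = 569/234, a_2 = -10519/2808, a_3 = 222329/16848.
Write the denominator as Q(η) = 1 + q1*η. Requiring Q*f - P = O(η^4) with deg P <= 2 kills the coefficients of η^3..η^3 in Q*f:
  η^3: a_3 + q1*a_2 = 0, i.e. 222329/16848 + (-10519/2808)*q1 = 0.
Solving this linear system: q1 = 222329/63114.
The numerator is Q*f truncated at degree 2: P0 = a_0 = -5/39; P1 = a_1 + q1*a_0 = 2436833/1230723; P2 = a_2 + q1*a_1 = 142361041/29537352.


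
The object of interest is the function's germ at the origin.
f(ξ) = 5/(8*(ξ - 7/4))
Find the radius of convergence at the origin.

The radius of convergence is 7/4.

Denominator factor (ξ - 7/4): pole of order 1 at 7/4, modulus 7/4.
The radius of convergence is the smallest modulus among the singular points: 7/4.


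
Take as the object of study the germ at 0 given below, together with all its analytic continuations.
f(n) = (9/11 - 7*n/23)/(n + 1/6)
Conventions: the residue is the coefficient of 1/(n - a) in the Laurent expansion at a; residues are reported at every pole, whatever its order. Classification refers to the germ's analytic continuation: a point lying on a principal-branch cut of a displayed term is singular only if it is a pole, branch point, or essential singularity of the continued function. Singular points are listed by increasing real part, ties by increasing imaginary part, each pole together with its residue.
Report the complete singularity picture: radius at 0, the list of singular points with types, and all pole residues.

Radius of convergence at 0: 1/6.
At -1/6: a pole of order 1; residue 1319/1518.

Denominator factor (n + 1/6): pole of order 1 at -1/6, modulus 1/6.
The radius of convergence is the smallest modulus among the singular points: 1/6.
At the order-1 pole -1/6 set g(n) = (n - (-1/6))*f(n) = 9/11 - 7*n/23.
Simple pole: residue = g(a) at a = -1/6, which is 1319/1518.


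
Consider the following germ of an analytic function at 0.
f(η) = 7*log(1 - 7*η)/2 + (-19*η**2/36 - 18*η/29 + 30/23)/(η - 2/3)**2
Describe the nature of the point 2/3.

The denominator factor η - 2/3 vanishes at 2/3 and appears to the power 2; the numerator there equals 35441/54027, nonzero, and no other factor vanishes.
The branch terms are analytic at this point.
Hence a pole whose order is the multiplicity, 2.

The point is a pole of order 2.


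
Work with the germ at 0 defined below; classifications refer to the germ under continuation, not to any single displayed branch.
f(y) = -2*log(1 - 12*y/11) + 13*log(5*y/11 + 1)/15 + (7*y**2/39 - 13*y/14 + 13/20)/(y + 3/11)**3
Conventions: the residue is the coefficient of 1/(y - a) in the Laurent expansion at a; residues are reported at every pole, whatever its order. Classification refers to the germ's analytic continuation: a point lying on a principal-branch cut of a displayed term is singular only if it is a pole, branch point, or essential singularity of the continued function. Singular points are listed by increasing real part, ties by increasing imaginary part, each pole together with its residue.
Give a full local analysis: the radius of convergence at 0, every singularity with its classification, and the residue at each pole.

Radius of convergence at 0: 3/11.
At -11/5: a logarithmic branch point.
At -3/11: a pole of order 3; residue 7/39.
At 11/12: a logarithmic branch point.

Denominator factor (y + 3/11)^3: pole of order 3 at -3/11, modulus 3/11.
Branch term (13/15)*log(1 - y/(-11/5)): its argument vanishes at y = -11/5, a logarithmic branch point, modulus 11/5.
Branch term (-2)*log(1 - y/(11/12)): its argument vanishes at y = 11/12, a logarithmic branch point, modulus 11/12.
The radius of convergence is the smallest modulus among the singular points: 3/11.
The branch terms are analytic at -3/11 and contribute nothing to the residue; only the rational part matters.
At the order-3 pole -3/11 set g(y) = (y - (-3/11))^3*(rational part) = 7*y**2/39 - 13*y/14 + 13/20.
Order-3 pole: residue = g''(a)/2; g''(-3/11) = 14/39, so the residue is 7/39.
List the singular points by increasing real part (a conjugate pair: the negative imaginary part first).


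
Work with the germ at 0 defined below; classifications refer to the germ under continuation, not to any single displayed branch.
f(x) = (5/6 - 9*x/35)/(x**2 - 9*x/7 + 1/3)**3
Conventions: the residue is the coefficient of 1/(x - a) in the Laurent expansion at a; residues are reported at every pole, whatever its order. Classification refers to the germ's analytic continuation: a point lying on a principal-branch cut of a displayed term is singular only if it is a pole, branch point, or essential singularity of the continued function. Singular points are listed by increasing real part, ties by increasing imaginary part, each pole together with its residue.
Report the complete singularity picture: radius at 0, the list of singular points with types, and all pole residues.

Radius of convergence at 0: 9/14 - (1/42)*sqrt(141).
At 9/14 - (1/42)*sqrt(141): a pole of order 3; residue -(3031434/519115)*sqrt(141).
At 9/14 + (1/42)*sqrt(141): a pole of order 3; residue (3031434/519115)*sqrt(141).

Denominator factor (x**2 - 9*x/7 + 1/3)^3: discriminant 47/147, real irrational roots 9/14 + (1/42)*sqrt(141) and 9/14 - (1/42)*sqrt(141); poles of order 3, moduli 9/14 + (1/42)*sqrt(141) and 9/14 - (1/42)*sqrt(141).
The radius of convergence is the smallest modulus among the singular points: 9/14 - (1/42)*sqrt(141).
The factor x**2 - 9*x/7 + 1/3 splits as (x - a)(x - a') with a = 9/14 - (1/42)*sqrt(141), a' = 9/14 + (1/42)*sqrt(141). At the order-3 pole a set g(x) = (x - a)^3*f(x) = [5/6 - 9*x/35] / (x - a')^3.
Order-3 pole: residue = g''(a)/2; g''(9/14 - (1/42)*sqrt(141)) = -(6062868/519115)*sqrt(141), so the residue is -(3031434/519115)*sqrt(141).
The factor x**2 - 9*x/7 + 1/3 splits as (x - a)(x - a') with a = 9/14 + (1/42)*sqrt(141), a' = 9/14 - (1/42)*sqrt(141). At the order-3 pole a set g(x) = (x - a)^3*f(x) = [5/6 - 9*x/35] / (x - a')^3.
Order-3 pole: residue = g''(a)/2; g''(9/14 + (1/42)*sqrt(141)) = (6062868/519115)*sqrt(141), so the residue is (3031434/519115)*sqrt(141).
List the singular points by increasing real part (a conjugate pair: the negative imaginary part first).


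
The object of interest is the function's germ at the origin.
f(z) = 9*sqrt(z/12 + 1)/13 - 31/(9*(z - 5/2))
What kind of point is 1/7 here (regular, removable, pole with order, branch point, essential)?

Denominator factors: z - 5/2 = -33/14 at z = 1/7 — none vanishes.
Branch term sqrt(1 - z/(-12)): argument at 1/7 is 85/84, nonzero, so 1/7 is not its branch point (a point on a principal cut is still regular for the continued germ).
So the germ continues analytically to 1/7.

The point is a regular point.


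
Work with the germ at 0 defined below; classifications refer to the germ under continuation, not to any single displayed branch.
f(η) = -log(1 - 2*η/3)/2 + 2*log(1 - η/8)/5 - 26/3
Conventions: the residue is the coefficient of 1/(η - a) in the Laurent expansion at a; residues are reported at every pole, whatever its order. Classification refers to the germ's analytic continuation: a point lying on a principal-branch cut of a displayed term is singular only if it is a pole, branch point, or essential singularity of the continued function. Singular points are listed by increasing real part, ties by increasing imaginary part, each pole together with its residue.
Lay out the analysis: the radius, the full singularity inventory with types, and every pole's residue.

Branch term (2/5)*log(1 - η/(8)): its argument vanishes at η = 8, a logarithmic branch point, modulus 8.
Branch term (-1/2)*log(1 - η/(3/2)): its argument vanishes at η = 3/2, a logarithmic branch point, modulus 3/2.
The radius of convergence is the smallest modulus among the singular points: 3/2.
List the singular points by increasing real part (a conjugate pair: the negative imaginary part first).

Radius of convergence at 0: 3/2.
At 3/2: a logarithmic branch point.
At 8: a logarithmic branch point.


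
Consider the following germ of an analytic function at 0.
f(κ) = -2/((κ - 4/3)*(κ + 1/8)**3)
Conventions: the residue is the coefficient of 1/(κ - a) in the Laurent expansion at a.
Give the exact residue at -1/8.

At the order-3 pole -1/8 set g(κ) = (κ - (-1/8))^3*f(κ) = -2/(κ - 4/3).
Order-3 pole: residue = g''(a)/2; g''(-1/8) = 55296/42875, so the residue is 27648/42875.

The residue is 27648/42875.


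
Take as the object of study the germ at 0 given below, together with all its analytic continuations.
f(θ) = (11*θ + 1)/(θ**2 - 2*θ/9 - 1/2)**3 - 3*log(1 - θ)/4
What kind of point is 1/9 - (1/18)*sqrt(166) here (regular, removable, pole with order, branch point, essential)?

The denominator factor θ**2 - 2*θ/9 - 1/2 vanishes at 1/9 - (1/18)*sqrt(166) and appears to the power 3; the numerator there equals 20/9 - (11/18)*sqrt(166), nonzero, and no other factor vanishes.
The branch terms are analytic at this point.
Hence a pole whose order is the multiplicity, 3.

The point is a pole of order 3.


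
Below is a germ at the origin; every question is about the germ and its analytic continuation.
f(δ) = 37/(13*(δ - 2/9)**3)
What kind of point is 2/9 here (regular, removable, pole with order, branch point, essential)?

The point is a pole of order 3.

The denominator factor δ - 2/9 vanishes at 2/9 and appears to the power 3; the numerator there equals 37/13, nonzero, and no other factor vanishes.
Hence a pole whose order is the multiplicity, 3.


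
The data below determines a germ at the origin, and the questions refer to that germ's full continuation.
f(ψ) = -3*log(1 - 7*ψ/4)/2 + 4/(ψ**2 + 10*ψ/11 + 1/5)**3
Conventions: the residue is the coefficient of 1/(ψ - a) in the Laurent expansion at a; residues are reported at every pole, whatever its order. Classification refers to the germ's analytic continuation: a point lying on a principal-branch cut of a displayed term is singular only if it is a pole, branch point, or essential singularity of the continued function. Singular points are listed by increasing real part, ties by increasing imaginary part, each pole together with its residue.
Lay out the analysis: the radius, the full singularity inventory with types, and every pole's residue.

Radius of convergence at 0: 5/11 - (2/55)*sqrt(5).
At -5/11 - (2/55)*sqrt(5): a pole of order 3; residue -(12078825/128)*sqrt(5).
At -5/11 + (2/55)*sqrt(5): a pole of order 3; residue (12078825/128)*sqrt(5).
At 4/7: a logarithmic branch point.

Denominator factor (ψ**2 + 10*ψ/11 + 1/5)^3: discriminant 16/605, real irrational roots -5/11 + (2/55)*sqrt(5) and -5/11 - (2/55)*sqrt(5); poles of order 3, moduli 5/11 - (2/55)*sqrt(5) and 5/11 + (2/55)*sqrt(5).
Branch term (-3/2)*log(1 - ψ/(4/7)): its argument vanishes at ψ = 4/7, a logarithmic branch point, modulus 4/7.
The radius of convergence is the smallest modulus among the singular points: 5/11 - (2/55)*sqrt(5).
The branch term is analytic at -5/11 - (2/55)*sqrt(5) and contributes nothing to the residue; only the rational part matters.
The factor ψ**2 + 10*ψ/11 + 1/5 splits as (ψ - a)(ψ - a') with a = -5/11 - (2/55)*sqrt(5), a' = -5/11 + (2/55)*sqrt(5). At the order-3 pole a set g(ψ) = (ψ - a)^3*(rational part) = [4] / (ψ - a')^3.
Order-3 pole: residue = g''(a)/2; g''(-5/11 - (2/55)*sqrt(5)) = -(12078825/64)*sqrt(5), so the residue is -(12078825/128)*sqrt(5).
The branch term is analytic at -5/11 + (2/55)*sqrt(5) and contributes nothing to the residue; only the rational part matters.
The factor ψ**2 + 10*ψ/11 + 1/5 splits as (ψ - a)(ψ - a') with a = -5/11 + (2/55)*sqrt(5), a' = -5/11 - (2/55)*sqrt(5). At the order-3 pole a set g(ψ) = (ψ - a)^3*(rational part) = [4] / (ψ - a')^3.
Order-3 pole: residue = g''(a)/2; g''(-5/11 + (2/55)*sqrt(5)) = (12078825/64)*sqrt(5), so the residue is (12078825/128)*sqrt(5).
List the singular points by increasing real part (a conjugate pair: the negative imaginary part first).


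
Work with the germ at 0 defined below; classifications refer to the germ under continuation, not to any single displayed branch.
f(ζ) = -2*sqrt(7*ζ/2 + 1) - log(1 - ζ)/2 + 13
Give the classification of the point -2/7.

The point is an algebraic (square-root) branch point.

The term (-2)*sqrt(1 - ζ/(-2/7)) has argument 1 - -2/7/(-2/7) = 0 at -2/7: a square-root (algebraic, two-sheeted) branch point; the remaining terms are analytic or single-valued there.


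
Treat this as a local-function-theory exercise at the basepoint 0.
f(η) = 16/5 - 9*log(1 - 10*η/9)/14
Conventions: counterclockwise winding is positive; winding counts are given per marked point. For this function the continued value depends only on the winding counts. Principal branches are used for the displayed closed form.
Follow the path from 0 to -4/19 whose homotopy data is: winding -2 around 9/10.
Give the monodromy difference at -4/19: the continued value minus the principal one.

The rational part is single-valued and drops out of the difference; each branch term changes only by its own monodromy.
(-9/14)*log(1 - η/(9/10)): each positive loop around 9/10 adds 2*pi*i to the log, so winding -2 contributes (-9/14)*(-2)*2*pi*i = (18/7)*pi*i.
Summing the contributions at η = -4/19 gives (18/7)*pi*i.

Continued minus principal equals (18/7)*pi*i.


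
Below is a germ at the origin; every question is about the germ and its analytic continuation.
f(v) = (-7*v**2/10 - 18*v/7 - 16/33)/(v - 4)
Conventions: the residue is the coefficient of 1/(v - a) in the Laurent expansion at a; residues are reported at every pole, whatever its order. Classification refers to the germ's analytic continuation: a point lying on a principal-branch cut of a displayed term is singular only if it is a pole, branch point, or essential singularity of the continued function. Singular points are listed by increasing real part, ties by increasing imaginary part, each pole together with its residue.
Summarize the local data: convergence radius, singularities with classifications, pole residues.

Radius of convergence at 0: 4.
At 4: a pole of order 1; residue -25376/1155.

Denominator factor (v - 4): pole of order 1 at 4, modulus 4.
The radius of convergence is the smallest modulus among the singular points: 4.
At the order-1 pole 4 set g(v) = (v - (4))*f(v) = -7*v**2/10 - 18*v/7 - 16/33.
Simple pole: residue = g(a) at a = 4, which is -25376/1155.


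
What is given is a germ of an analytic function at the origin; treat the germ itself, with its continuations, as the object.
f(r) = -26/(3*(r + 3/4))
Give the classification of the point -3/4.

The point is a pole of order 1.

The denominator factor r + 3/4 vanishes at -3/4 and appears to the power 1; the numerator there equals -26/3, nonzero, and no other factor vanishes.
Hence a pole whose order is the multiplicity, 1.


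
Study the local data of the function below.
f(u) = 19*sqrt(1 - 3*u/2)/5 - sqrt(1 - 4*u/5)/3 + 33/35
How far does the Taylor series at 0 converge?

Branch term (-1/3)*sqrt(1 - u/(5/4)): its argument vanishes at u = 5/4, a square-root branch point, modulus 5/4.
Branch term (19/5)*sqrt(1 - u/(2/3)): its argument vanishes at u = 2/3, a square-root branch point, modulus 2/3.
The radius of convergence is the smallest modulus among the singular points: 2/3.

The radius of convergence is 2/3.


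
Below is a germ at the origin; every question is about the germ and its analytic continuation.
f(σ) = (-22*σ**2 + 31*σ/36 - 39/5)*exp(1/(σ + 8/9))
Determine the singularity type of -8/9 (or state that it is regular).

The point is an essential singularity.

The exponent 1/(σ - (-8/9)) has a pole at -8/9, so exp(1/(σ - (-8/9))) takes every nonzero value near it: an essential singularity (not a pole of any order).


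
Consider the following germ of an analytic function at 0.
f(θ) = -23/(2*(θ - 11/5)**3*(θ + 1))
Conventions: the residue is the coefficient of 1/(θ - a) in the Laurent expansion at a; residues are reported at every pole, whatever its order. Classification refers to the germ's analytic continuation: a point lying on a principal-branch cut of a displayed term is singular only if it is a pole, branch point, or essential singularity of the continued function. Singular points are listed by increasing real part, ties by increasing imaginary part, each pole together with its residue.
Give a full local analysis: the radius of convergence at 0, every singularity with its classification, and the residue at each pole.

Denominator factor (θ + 1): pole of order 1 at -1, modulus 1.
Denominator factor (θ - 11/5)^3: pole of order 3 at 11/5, modulus 11/5.
The radius of convergence is the smallest modulus among the singular points: 1.
At the order-1 pole -1 set g(θ) = (θ - (-1))*f(θ) = -23/(2*(θ - 11/5)**3).
Simple pole: residue = g(a) at a = -1, which is 2875/8192.
At the order-3 pole 11/5 set g(θ) = (θ - (11/5))^3*f(θ) = -23/(2*(θ + 1)).
Order-3 pole: residue = g''(a)/2; g''(11/5) = -2875/4096, so the residue is -2875/8192.
List the singular points by increasing real part (a conjugate pair: the negative imaginary part first).

Radius of convergence at 0: 1.
At -1: a pole of order 1; residue 2875/8192.
At 11/5: a pole of order 3; residue -2875/8192.


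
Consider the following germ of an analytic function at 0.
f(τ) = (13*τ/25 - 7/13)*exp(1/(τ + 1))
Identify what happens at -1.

The point is an essential singularity.

The exponent 1/(τ - (-1)) has a pole at -1, so exp(1/(τ - (-1))) takes every nonzero value near it: an essential singularity (not a pole of any order).


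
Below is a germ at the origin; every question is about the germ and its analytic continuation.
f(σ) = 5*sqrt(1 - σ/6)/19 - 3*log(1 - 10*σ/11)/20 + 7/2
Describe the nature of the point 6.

The point is an algebraic (square-root) branch point.

The term (5/19)*sqrt(1 - σ/(6)) has argument 1 - 6/(6) = 0 at 6: a square-root (algebraic, two-sheeted) branch point; the remaining terms are analytic or single-valued there.


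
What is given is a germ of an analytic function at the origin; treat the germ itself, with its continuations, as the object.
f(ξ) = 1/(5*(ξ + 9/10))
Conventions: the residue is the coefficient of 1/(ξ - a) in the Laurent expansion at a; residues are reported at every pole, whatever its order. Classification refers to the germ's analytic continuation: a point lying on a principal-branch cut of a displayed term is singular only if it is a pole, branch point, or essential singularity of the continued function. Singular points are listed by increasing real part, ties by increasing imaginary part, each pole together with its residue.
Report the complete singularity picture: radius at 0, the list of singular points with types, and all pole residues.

Radius of convergence at 0: 9/10.
At -9/10: a pole of order 1; residue 1/5.

Denominator factor (ξ + 9/10): pole of order 1 at -9/10, modulus 9/10.
The radius of convergence is the smallest modulus among the singular points: 9/10.
At the order-1 pole -9/10 set g(ξ) = (ξ - (-9/10))*f(ξ) = 1/5.
Simple pole: residue = g(a) at a = -9/10, which is 1/5.


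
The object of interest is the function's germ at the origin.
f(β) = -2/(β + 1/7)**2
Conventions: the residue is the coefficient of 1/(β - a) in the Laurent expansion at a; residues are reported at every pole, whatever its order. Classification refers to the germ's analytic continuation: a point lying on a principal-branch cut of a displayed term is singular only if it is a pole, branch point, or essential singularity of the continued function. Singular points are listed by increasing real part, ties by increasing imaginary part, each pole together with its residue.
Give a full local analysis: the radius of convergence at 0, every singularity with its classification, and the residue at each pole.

Denominator factor (β + 1/7)^2: pole of order 2 at -1/7, modulus 1/7.
The radius of convergence is the smallest modulus among the singular points: 1/7.
At the order-2 pole -1/7 set g(β) = (β - (-1/7))^2*f(β) = -2.
Order-2 pole: residue = g'(a); g'(-1/7) = 0, so the residue is 0.

Radius of convergence at 0: 1/7.
At -1/7: a pole of order 2; residue 0.


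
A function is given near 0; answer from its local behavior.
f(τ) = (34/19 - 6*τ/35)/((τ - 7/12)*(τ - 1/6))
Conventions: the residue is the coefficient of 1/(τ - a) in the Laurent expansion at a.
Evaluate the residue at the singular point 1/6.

At the order-1 pole 1/6 set g(τ) = (τ - (1/6))*f(τ) = (34/19 - 6*τ/35)/(τ - 7/12).
Simple pole: residue = g(a) at a = 1/6, which is -14052/3325.

The residue is -14052/3325.


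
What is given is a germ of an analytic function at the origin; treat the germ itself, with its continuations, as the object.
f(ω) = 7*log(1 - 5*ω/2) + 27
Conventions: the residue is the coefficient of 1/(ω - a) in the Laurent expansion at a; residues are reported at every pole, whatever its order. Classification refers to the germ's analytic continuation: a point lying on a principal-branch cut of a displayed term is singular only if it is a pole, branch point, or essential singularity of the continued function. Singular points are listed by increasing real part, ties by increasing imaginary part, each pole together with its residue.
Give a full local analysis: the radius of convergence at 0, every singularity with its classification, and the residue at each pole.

Radius of convergence at 0: 2/5.
At 2/5: a logarithmic branch point.

Branch term (7)*log(1 - ω/(2/5)): its argument vanishes at ω = 2/5, a logarithmic branch point, modulus 2/5.
The radius of convergence is the smallest modulus among the singular points: 2/5.


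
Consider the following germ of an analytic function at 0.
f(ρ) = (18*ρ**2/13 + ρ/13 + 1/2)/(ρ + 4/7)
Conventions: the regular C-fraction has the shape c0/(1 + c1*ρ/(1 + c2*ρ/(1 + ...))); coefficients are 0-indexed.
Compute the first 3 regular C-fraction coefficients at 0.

Taylor coefficients (expand at 0): a_0 = 7/8, a_1 = -581/416, a_2 = 623/128.
c0 = a_0 = 7/8. Peel one level at a time: if S = 1 + c*ρ/S' with S'(0) = 1, then c is the ρ-coefficient of S and S' = c*ρ/(S - 1).
S_1 = c0/f = 1 + (83/52)*ρ + (-1019/338)*ρ^2 + ...; c1 = 83/52.
S_2 = c1*ρ/(S_1 - 1) = 1 + (2038/1079)*ρ + ...; c2 = 2038/1079.

The regular C-fraction coefficients are [7/8, 83/52, 2038/1079].


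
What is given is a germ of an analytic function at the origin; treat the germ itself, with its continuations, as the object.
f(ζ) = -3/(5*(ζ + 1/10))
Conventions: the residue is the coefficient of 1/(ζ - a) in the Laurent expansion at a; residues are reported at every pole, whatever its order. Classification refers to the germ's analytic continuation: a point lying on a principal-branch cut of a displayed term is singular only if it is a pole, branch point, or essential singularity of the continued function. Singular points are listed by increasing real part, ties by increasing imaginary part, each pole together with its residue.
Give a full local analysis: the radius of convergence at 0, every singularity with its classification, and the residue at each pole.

Radius of convergence at 0: 1/10.
At -1/10: a pole of order 1; residue -3/5.

Denominator factor (ζ + 1/10): pole of order 1 at -1/10, modulus 1/10.
The radius of convergence is the smallest modulus among the singular points: 1/10.
At the order-1 pole -1/10 set g(ζ) = (ζ - (-1/10))*f(ζ) = -3/5.
Simple pole: residue = g(a) at a = -1/10, which is -3/5.


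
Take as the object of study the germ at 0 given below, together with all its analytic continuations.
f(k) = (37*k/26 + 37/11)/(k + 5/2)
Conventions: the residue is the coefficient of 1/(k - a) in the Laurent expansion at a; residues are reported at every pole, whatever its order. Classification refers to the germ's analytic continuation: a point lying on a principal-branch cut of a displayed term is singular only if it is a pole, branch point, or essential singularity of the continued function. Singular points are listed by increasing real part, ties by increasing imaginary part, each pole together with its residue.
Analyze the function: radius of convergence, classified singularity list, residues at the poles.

Radius of convergence at 0: 5/2.
At -5/2: a pole of order 1; residue -111/572.

Denominator factor (k + 5/2): pole of order 1 at -5/2, modulus 5/2.
The radius of convergence is the smallest modulus among the singular points: 5/2.
At the order-1 pole -5/2 set g(k) = (k - (-5/2))*f(k) = 37*k/26 + 37/11.
Simple pole: residue = g(a) at a = -5/2, which is -111/572.


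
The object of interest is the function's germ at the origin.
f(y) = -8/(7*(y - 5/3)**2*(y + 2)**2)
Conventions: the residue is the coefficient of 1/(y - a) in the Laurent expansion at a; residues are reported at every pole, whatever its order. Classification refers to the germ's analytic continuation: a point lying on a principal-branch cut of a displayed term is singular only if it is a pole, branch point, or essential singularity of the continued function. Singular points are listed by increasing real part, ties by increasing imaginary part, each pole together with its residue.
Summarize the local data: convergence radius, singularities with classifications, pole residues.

Denominator factor (y + 2)^2: pole of order 2 at -2, modulus 2.
Denominator factor (y - 5/3)^2: pole of order 2 at 5/3, modulus 5/3.
The radius of convergence is the smallest modulus among the singular points: 5/3.
At the order-2 pole -2 set g(y) = (y - (-2))^2*f(y) = -8/(7*(y - 5/3)**2).
Order-2 pole: residue = g'(a); g'(-2) = -432/9317, so the residue is -432/9317.
At the order-2 pole 5/3 set g(y) = (y - (5/3))^2*f(y) = -8/(7*(y + 2)**2).
Order-2 pole: residue = g'(a); g'(5/3) = 432/9317, so the residue is 432/9317.
List the singular points by increasing real part (a conjugate pair: the negative imaginary part first).

Radius of convergence at 0: 5/3.
At -2: a pole of order 2; residue -432/9317.
At 5/3: a pole of order 2; residue 432/9317.


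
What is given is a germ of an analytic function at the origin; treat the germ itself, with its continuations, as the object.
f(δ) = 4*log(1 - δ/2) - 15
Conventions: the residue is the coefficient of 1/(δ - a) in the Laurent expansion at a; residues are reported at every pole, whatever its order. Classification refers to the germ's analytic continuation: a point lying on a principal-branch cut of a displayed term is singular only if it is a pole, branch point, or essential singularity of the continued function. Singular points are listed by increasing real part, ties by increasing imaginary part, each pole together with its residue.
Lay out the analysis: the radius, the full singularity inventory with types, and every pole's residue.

Branch term (4)*log(1 - δ/(2)): its argument vanishes at δ = 2, a logarithmic branch point, modulus 2.
The radius of convergence is the smallest modulus among the singular points: 2.

Radius of convergence at 0: 2.
At 2: a logarithmic branch point.


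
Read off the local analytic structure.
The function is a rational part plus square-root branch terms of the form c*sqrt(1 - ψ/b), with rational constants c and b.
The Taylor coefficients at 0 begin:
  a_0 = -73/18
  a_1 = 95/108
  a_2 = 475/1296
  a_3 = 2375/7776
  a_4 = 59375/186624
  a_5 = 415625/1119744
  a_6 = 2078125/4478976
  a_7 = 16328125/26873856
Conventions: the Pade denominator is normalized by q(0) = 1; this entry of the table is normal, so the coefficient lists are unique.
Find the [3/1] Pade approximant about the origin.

The Pade approximant has numerator coefficients [-73/18, 245/48, -475/864, -2375/31104]; denominator coefficients [1, -25/24].

Taylor coefficients needed (read off): a_0 = -73/18, a_1 = 95/108, a_2 = 475/1296, a_3 = 2375/7776, a_4 = 59375/186624.
Write the denominator as Q(ψ) = 1 + q1*ψ. Requiring Q*f - P = O(ψ^5) with deg P <= 3 kills the coefficients of ψ^4..ψ^4 in Q*f:
  ψ^4: a_4 + q1*a_3 = 0, i.e. 59375/186624 + (2375/7776)*q1 = 0.
Solving this linear system: q1 = -25/24.
The numerator is Q*f truncated at degree 3: P0 = a_0 = -73/18; P1 = a_1 + q1*a_0 = 245/48; P2 = a_2 + q1*a_1 = -475/864; P3 = a_3 + q1*a_2 = -2375/31104.


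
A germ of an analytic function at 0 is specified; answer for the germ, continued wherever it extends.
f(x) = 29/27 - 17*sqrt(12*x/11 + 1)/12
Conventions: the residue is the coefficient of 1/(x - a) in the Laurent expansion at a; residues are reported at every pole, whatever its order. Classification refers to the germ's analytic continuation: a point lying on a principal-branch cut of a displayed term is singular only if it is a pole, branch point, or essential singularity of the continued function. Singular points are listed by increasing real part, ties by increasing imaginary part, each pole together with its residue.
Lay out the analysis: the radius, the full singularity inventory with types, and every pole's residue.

Branch term (-17/12)*sqrt(1 - x/(-11/12)): its argument vanishes at x = -11/12, a square-root branch point, modulus 11/12.
The radius of convergence is the smallest modulus among the singular points: 11/12.

Radius of convergence at 0: 11/12.
At -11/12: an algebraic (square-root) branch point.


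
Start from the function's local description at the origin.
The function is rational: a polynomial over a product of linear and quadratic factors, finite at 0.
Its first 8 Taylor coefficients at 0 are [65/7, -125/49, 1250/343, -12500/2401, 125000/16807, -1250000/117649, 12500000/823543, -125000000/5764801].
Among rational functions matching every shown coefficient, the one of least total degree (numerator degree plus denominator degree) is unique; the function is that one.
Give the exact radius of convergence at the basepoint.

The radius of convergence is 7/10.

No rational of total degree below 2 reproduces all 8 coefficients; solving the [1/1] Pade equations on them gives f(ρ) = (15*ρ/2 + 13/2)/(ρ + 7/10), whose expansion matches every shown term.
Denominator factor (ρ + 7/10): pole of order 1 at -7/10, modulus 7/10.
The radius of convergence is the smallest modulus among the singular points: 7/10.


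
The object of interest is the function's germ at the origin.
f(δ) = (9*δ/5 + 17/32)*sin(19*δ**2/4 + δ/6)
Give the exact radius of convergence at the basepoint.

The radius of convergence is infinite.

The factor sin(19*δ**2/4 + δ/6) is entire and contributes no finite singular point.
The polynomial part has no poles.
No finite singular points: the Taylor series at 0 converges everywhere.


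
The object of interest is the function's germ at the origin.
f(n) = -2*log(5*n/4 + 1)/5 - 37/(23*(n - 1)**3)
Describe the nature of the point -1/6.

The point is a regular point.

Denominator factors: n - 1 = -7/6 at n = -1/6 — none vanishes.
Branch term log(1 - n/(-4/5)): argument at -1/6 is 19/24, nonzero, so -1/6 is not its branch point (a point on a principal cut is still regular for the continued germ).
So the germ continues analytically to -1/6.


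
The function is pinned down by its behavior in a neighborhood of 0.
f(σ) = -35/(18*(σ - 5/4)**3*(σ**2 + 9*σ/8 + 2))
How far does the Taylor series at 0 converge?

Denominator factor (σ**2 + 9*σ/8 + 2): discriminant -431/64, complex-conjugate roots (-9/16) + ((1/16)*sqrt(431))*i and (-9/16) - ((1/16)*sqrt(431))*i; poles of order 1, moduli sqrt(2) and sqrt(2).
Denominator factor (σ - 5/4)^3: pole of order 3 at 5/4, modulus 5/4.
The radius of convergence is the smallest modulus among the singular points: 5/4.

The radius of convergence is 5/4.


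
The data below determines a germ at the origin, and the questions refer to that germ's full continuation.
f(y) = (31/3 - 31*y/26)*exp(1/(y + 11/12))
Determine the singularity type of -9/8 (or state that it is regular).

The point is a regular point.

There is no denominator, hence no pole anywhere.
The essential point of exp(1/(y - (-11/12))) is -11/12, not -9/8.
So the germ continues analytically to -9/8.


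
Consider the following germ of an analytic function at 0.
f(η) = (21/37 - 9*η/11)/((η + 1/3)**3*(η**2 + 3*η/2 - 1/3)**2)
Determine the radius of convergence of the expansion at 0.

The radius of convergence is -3/4 + (1/12)*sqrt(129).

Denominator factor (η + 1/3)^3: pole of order 3 at -1/3, modulus 1/3.
Denominator factor (η**2 + 3*η/2 - 1/3)^2: discriminant 43/12, real irrational roots -3/4 + (1/12)*sqrt(129) and -3/4 - (1/12)*sqrt(129); poles of order 2, moduli -3/4 + (1/12)*sqrt(129) and 3/4 + (1/12)*sqrt(129).
The radius of convergence is the smallest modulus among the singular points: -3/4 + (1/12)*sqrt(129).


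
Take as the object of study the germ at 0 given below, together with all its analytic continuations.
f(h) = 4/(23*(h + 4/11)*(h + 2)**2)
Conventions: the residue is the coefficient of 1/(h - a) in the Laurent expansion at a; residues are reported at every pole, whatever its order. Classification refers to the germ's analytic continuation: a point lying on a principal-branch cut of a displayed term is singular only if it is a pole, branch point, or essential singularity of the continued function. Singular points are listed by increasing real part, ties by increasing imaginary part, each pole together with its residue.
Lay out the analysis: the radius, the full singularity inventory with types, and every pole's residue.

Denominator factor (h + 2)^2: pole of order 2 at -2, modulus 2.
Denominator factor (h + 4/11): pole of order 1 at -4/11, modulus 4/11.
The radius of convergence is the smallest modulus among the singular points: 4/11.
At the order-2 pole -2 set g(h) = (h - (-2))^2*f(h) = 4/(23*(h + 4/11)).
Order-2 pole: residue = g'(a); g'(-2) = -121/1863, so the residue is -121/1863.
At the order-1 pole -4/11 set g(h) = (h - (-4/11))*f(h) = 4/(23*(h + 2)**2).
Simple pole: residue = g(a) at a = -4/11, which is 121/1863.
List the singular points by increasing real part (a conjugate pair: the negative imaginary part first).

Radius of convergence at 0: 4/11.
At -2: a pole of order 2; residue -121/1863.
At -4/11: a pole of order 1; residue 121/1863.


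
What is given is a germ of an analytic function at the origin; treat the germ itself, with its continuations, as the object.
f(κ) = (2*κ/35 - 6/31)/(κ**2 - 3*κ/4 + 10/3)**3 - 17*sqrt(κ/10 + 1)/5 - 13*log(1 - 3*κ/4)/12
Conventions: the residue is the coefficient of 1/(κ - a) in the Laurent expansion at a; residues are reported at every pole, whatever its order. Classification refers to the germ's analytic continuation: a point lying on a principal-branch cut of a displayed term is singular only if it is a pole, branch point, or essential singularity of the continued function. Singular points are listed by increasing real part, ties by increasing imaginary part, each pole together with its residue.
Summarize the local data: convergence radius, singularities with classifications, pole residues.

Denominator factor (κ**2 - 3*κ/4 + 10/3)^3: discriminant -613/48, complex-conjugate roots (3/8) + ((1/24)*sqrt(1839))*i and (3/8) - ((1/24)*sqrt(1839))*i; poles of order 3, moduli (1/3)*sqrt(30) and (1/3)*sqrt(30).
Branch term (-17/5)*sqrt(1 - κ/(-10)): its argument vanishes at κ = -10, a square-root branch point, modulus 10.
Branch term (-13/12)*log(1 - κ/(4/3)): its argument vanishes at κ = 4/3, a logarithmic branch point, modulus 4/3.
The radius of convergence is the smallest modulus among the singular points: 4/3.
The branch terms are analytic at (3/8) - ((1/24)*sqrt(1839))*i and contribute nothing to the residue; only the rational part matters.
The factor κ**2 - 3*κ/4 + 10/3 splits as (κ - a)(κ - a') with a = (3/8) - ((1/24)*sqrt(1839))*i, a' = (3/8) + ((1/24)*sqrt(1839))*i. At the order-3 pole a set g(κ) = (κ - a)^3*(rational part) = [2*κ/35 - 6/31] / (κ - a')^3.
Order-3 pole: residue = g''(a)/2; g''((3/8) - ((1/24)*sqrt(1839))*i) = -((20653056/249925840745)*sqrt(1839))*i, so the residue is -((10326528/249925840745)*sqrt(1839))*i.
The branch terms are analytic at (3/8) + ((1/24)*sqrt(1839))*i and contribute nothing to the residue; only the rational part matters.
The factor κ**2 - 3*κ/4 + 10/3 splits as (κ - a)(κ - a') with a = (3/8) + ((1/24)*sqrt(1839))*i, a' = (3/8) - ((1/24)*sqrt(1839))*i. At the order-3 pole a set g(κ) = (κ - a)^3*(rational part) = [2*κ/35 - 6/31] / (κ - a')^3.
Order-3 pole: residue = g''(a)/2; g''((3/8) + ((1/24)*sqrt(1839))*i) = ((20653056/249925840745)*sqrt(1839))*i, so the residue is ((10326528/249925840745)*sqrt(1839))*i.
List the singular points by increasing real part (a conjugate pair: the negative imaginary part first).

Radius of convergence at 0: 4/3.
At -10: an algebraic (square-root) branch point.
At (3/8) - ((1/24)*sqrt(1839))*i: a pole of order 3; residue -((10326528/249925840745)*sqrt(1839))*i.
At (3/8) + ((1/24)*sqrt(1839))*i: a pole of order 3; residue ((10326528/249925840745)*sqrt(1839))*i.
At 4/3: a logarithmic branch point.


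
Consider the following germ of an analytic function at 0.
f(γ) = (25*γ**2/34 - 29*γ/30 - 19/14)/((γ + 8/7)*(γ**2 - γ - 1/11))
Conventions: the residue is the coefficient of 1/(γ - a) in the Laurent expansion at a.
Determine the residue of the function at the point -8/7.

At the order-1 pole -8/7 set g(γ) = (γ - (-8/7))*f(γ) = (25*γ**2/34 - 29*γ/30 - 19/14)/(γ**2 - γ - 1/11).
Simple pole: residue = g(a) at a = -8/7, which is 194623/648210.

The residue is 194623/648210.


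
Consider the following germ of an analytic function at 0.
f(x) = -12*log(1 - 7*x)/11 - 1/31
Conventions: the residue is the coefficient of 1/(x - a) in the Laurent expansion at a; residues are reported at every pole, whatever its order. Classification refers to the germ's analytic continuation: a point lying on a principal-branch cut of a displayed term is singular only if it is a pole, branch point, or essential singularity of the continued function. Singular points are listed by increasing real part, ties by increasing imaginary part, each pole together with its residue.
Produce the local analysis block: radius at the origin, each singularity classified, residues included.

Branch term (-12/11)*log(1 - x/(1/7)): its argument vanishes at x = 1/7, a logarithmic branch point, modulus 1/7.
The radius of convergence is the smallest modulus among the singular points: 1/7.

Radius of convergence at 0: 1/7.
At 1/7: a logarithmic branch point.


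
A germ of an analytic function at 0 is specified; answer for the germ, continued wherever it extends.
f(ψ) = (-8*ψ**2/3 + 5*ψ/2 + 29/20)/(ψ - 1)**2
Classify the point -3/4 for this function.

Denominator factors: ψ - 1 = -7/4 at ψ = -3/4 — none vanishes.
So the germ continues analytically to -3/4.

The point is a regular point.


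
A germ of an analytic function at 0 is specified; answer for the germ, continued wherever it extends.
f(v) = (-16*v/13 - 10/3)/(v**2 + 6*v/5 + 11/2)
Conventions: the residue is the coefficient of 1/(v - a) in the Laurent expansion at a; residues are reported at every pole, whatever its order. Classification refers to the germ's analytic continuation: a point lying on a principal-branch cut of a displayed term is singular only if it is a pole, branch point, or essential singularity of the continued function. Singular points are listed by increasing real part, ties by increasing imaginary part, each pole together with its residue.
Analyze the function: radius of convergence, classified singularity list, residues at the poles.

Radius of convergence at 0: (1/2)*sqrt(22).
At (-3/5) - ((1/10)*sqrt(514))*i: a pole of order 1; residue (-8/13) - ((253/10023)*sqrt(514))*i.
At (-3/5) + ((1/10)*sqrt(514))*i: a pole of order 1; residue (-8/13) + ((253/10023)*sqrt(514))*i.

Denominator factor (v**2 + 6*v/5 + 11/2): discriminant -514/25, complex-conjugate roots (-3/5) + ((1/10)*sqrt(514))*i and (-3/5) - ((1/10)*sqrt(514))*i; poles of order 1, moduli (1/2)*sqrt(22) and (1/2)*sqrt(22).
The radius of convergence is the smallest modulus among the singular points: (1/2)*sqrt(22).
The factor v**2 + 6*v/5 + 11/2 splits as (v - a)(v - a') with a = (-3/5) - ((1/10)*sqrt(514))*i, a' = (-3/5) + ((1/10)*sqrt(514))*i. At the order-1 pole a set g(v) = (v - a)*f(v) = [-16*v/13 - 10/3] / (v - a').
Simple pole: residue = g(a) at a = (-3/5) - ((1/10)*sqrt(514))*i, which is (-8/13) - ((253/10023)*sqrt(514))*i.
The factor v**2 + 6*v/5 + 11/2 splits as (v - a)(v - a') with a = (-3/5) + ((1/10)*sqrt(514))*i, a' = (-3/5) - ((1/10)*sqrt(514))*i. At the order-1 pole a set g(v) = (v - a)*f(v) = [-16*v/13 - 10/3] / (v - a').
Simple pole: residue = g(a) at a = (-3/5) + ((1/10)*sqrt(514))*i, which is (-8/13) + ((253/10023)*sqrt(514))*i.
List the singular points by increasing real part (a conjugate pair: the negative imaginary part first).
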